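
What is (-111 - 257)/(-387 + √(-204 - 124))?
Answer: 142416/150097 + 736*I*√82/150097 ≈ 0.94883 + 0.044403*I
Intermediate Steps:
(-111 - 257)/(-387 + √(-204 - 124)) = -368/(-387 + √(-328)) = -368/(-387 + 2*I*√82)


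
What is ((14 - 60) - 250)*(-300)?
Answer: 88800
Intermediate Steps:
((14 - 60) - 250)*(-300) = (-46 - 250)*(-300) = -296*(-300) = 88800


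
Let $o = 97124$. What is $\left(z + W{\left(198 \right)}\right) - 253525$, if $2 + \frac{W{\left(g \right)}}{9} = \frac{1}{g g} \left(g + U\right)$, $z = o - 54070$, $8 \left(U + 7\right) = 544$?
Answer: $- \frac{916889825}{4356} \approx -2.1049 \cdot 10^{5}$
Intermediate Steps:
$U = 61$ ($U = -7 + \frac{1}{8} \cdot 544 = -7 + 68 = 61$)
$z = 43054$ ($z = 97124 - 54070 = 43054$)
$W{\left(g \right)} = -18 + \frac{9 \left(61 + g\right)}{g^{2}}$ ($W{\left(g \right)} = -18 + 9 \frac{1}{g g} \left(g + 61\right) = -18 + 9 \frac{61 + g}{g^{2}} = -18 + \frac{9 \left(61 + g\right)}{g^{2}}$)
$\left(z + W{\left(198 \right)}\right) - 253525 = \left(43054 + \left(-18 + \frac{9}{198} + \frac{549}{39204}\right)\right) - 253525 = \left(43054 + \left(-18 + 9 \cdot \frac{1}{198} + 549 \cdot \frac{1}{39204}\right)\right) - 253525 = \left(43054 + \left(-18 + \frac{1}{22} + \frac{61}{4356}\right)\right) - 253525 = \left(43054 - \frac{78149}{4356}\right) - 253525 = \frac{187465075}{4356} - 253525 = - \frac{916889825}{4356}$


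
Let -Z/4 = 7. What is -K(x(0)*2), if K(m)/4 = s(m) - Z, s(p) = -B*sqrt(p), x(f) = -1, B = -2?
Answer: -112 - 8*I*sqrt(2) ≈ -112.0 - 11.314*I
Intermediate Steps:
Z = -28 (Z = -4*7 = -28)
s(p) = 2*sqrt(p) (s(p) = -(-2)*sqrt(p) = 2*sqrt(p))
K(m) = 112 + 8*sqrt(m) (K(m) = 4*(2*sqrt(m) - 1*(-28)) = 4*(2*sqrt(m) + 28) = 4*(28 + 2*sqrt(m)) = 112 + 8*sqrt(m))
-K(x(0)*2) = -(112 + 8*sqrt(-1*2)) = -(112 + 8*sqrt(-2)) = -(112 + 8*(I*sqrt(2))) = -(112 + 8*I*sqrt(2)) = -112 - 8*I*sqrt(2)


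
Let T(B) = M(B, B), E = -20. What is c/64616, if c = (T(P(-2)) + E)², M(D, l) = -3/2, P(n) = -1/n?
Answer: 1849/258464 ≈ 0.0071538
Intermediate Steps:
M(D, l) = -3/2 (M(D, l) = -3*½ = -3/2)
T(B) = -3/2
c = 1849/4 (c = (-3/2 - 20)² = (-43/2)² = 1849/4 ≈ 462.25)
c/64616 = (1849/4)/64616 = (1849/4)*(1/64616) = 1849/258464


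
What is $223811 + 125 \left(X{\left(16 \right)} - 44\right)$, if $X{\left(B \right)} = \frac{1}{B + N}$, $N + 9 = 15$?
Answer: $\frac{4802967}{22} \approx 2.1832 \cdot 10^{5}$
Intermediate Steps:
$N = 6$ ($N = -9 + 15 = 6$)
$X{\left(B \right)} = \frac{1}{6 + B}$ ($X{\left(B \right)} = \frac{1}{B + 6} = \frac{1}{6 + B}$)
$223811 + 125 \left(X{\left(16 \right)} - 44\right) = 223811 + 125 \left(\frac{1}{6 + 16} - 44\right) = 223811 + 125 \left(\frac{1}{22} - 44\right) = 223811 + 125 \left(- \frac{967}{22}\right) = 223811 - \frac{120875}{22} = \frac{4802967}{22}$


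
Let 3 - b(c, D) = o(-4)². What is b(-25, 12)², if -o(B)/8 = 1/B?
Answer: 1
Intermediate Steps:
o(B) = -8/B
b(c, D) = -1 (b(c, D) = 3 - (-8/(-4))² = 3 - (-8*(-¼))² = 3 - 1*2² = 3 - 1*4 = 3 - 4 = -1)
b(-25, 12)² = (-1)² = 1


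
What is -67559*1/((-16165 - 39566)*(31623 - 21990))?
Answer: 67559/536856723 ≈ 0.00012584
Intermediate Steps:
-67559*1/((-16165 - 39566)*(31623 - 21990)) = -67559/(9633*(-55731)) = -67559/(-536856723) = -67559*(-1/536856723) = 67559/536856723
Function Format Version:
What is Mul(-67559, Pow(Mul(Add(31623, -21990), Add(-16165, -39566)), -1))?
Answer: Rational(67559, 536856723) ≈ 0.00012584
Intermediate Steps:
Mul(-67559, Pow(Mul(Add(31623, -21990), Add(-16165, -39566)), -1)) = Mul(-67559, Pow(Mul(9633, -55731), -1)) = Mul(-67559, Pow(-536856723, -1)) = Mul(-67559, Rational(-1, 536856723)) = Rational(67559, 536856723)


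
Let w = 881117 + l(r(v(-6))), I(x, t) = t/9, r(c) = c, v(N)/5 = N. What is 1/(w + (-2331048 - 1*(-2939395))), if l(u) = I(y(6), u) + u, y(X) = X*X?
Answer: 3/4468292 ≈ 6.7140e-7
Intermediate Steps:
v(N) = 5*N
y(X) = X²
I(x, t) = t/9 (I(x, t) = t*(⅑) = t/9)
l(u) = 10*u/9 (l(u) = u/9 + u = 10*u/9)
w = 2643251/3 (w = 881117 + 10*(5*(-6))/9 = 881117 + (10/9)*(-30) = 881117 - 100/3 = 2643251/3 ≈ 8.8108e+5)
1/(w + (-2331048 - 1*(-2939395))) = 1/(2643251/3 + (-2331048 - 1*(-2939395))) = 1/(2643251/3 + (-2331048 + 2939395)) = 1/(2643251/3 + 608347) = 1/(4468292/3) = 3/4468292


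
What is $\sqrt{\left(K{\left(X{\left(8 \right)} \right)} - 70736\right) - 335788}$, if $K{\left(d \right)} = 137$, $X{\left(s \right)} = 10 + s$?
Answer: $i \sqrt{406387} \approx 637.49 i$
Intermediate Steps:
$\sqrt{\left(K{\left(X{\left(8 \right)} \right)} - 70736\right) - 335788} = \sqrt{\left(137 - 70736\right) - 335788} = \sqrt{-70599 - 335788} = \sqrt{-406387} = i \sqrt{406387}$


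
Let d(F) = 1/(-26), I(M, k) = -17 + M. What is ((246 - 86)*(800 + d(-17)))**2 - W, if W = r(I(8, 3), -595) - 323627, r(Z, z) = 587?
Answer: 2768684360160/169 ≈ 1.6383e+10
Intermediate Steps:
d(F) = -1/26
W = -323040 (W = 587 - 323627 = -323040)
((246 - 86)*(800 + d(-17)))**2 - W = ((246 - 86)*(800 - 1/26))**2 - 1*(-323040) = (160*(20799/26))**2 + 323040 = (1663920/13)**2 + 323040 = 2768629766400/169 + 323040 = 2768684360160/169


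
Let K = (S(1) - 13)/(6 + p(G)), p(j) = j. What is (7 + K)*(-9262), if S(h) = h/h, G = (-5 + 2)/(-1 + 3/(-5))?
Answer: -1065130/21 ≈ -50721.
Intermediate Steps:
G = 15/8 (G = -3/(-1 + 3*(-⅕)) = -3/(-1 - ⅗) = -3/(-8/5) = -3*(-5/8) = 15/8 ≈ 1.8750)
S(h) = 1
K = -32/21 (K = (1 - 13)/(6 + 15/8) = -12/63/8 = -12*8/63 = -32/21 ≈ -1.5238)
(7 + K)*(-9262) = (7 - 32/21)*(-9262) = (115/21)*(-9262) = -1065130/21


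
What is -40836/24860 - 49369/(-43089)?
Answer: -133067266/267798135 ≈ -0.49689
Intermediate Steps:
-40836/24860 - 49369/(-43089) = -40836*1/24860 - 49369*(-1/43089) = -10209/6215 + 49369/43089 = -133067266/267798135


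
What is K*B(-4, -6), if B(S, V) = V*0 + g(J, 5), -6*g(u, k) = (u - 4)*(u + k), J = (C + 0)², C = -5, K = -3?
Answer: 315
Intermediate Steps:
J = 25 (J = (-5 + 0)² = (-5)² = 25)
g(u, k) = -(-4 + u)*(k + u)/6 (g(u, k) = -(u - 4)*(u + k)/6 = -(-4 + u)*(k + u)/6)
B(S, V) = -105 (B(S, V) = V*0 + (-⅙*25² + (⅔)*5 + (⅔)*25 - ⅙*5*25) = 0 + (-⅙*625 + 10/3 + 50/3 - 125/6) = 0 + (-625/6 + 10/3 + 50/3 - 125/6) = 0 - 105 = -105)
K*B(-4, -6) = -3*(-105) = 315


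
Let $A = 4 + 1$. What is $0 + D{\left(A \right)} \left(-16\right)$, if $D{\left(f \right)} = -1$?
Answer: $16$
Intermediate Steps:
$A = 5$
$0 + D{\left(A \right)} \left(-16\right) = 0 - -16 = 0 + 16 = 16$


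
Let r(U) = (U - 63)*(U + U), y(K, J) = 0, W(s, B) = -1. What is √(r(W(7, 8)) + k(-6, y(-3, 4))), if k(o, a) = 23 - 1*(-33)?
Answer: 2*√46 ≈ 13.565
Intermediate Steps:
k(o, a) = 56 (k(o, a) = 23 + 33 = 56)
r(U) = 2*U*(-63 + U) (r(U) = (-63 + U)*(2*U) = 2*U*(-63 + U))
√(r(W(7, 8)) + k(-6, y(-3, 4))) = √(2*(-1)*(-63 - 1) + 56) = √(2*(-1)*(-64) + 56) = √(128 + 56) = √184 = 2*√46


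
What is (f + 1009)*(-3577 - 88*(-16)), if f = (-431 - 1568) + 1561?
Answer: -1238499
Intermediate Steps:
f = -438 (f = -1999 + 1561 = -438)
(f + 1009)*(-3577 - 88*(-16)) = (-438 + 1009)*(-3577 - 88*(-16)) = 571*(-3577 + 1408) = 571*(-2169) = -1238499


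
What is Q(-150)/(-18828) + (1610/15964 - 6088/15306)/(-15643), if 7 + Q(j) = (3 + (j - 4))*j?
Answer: -3606113105179475/2998585394706564 ≈ -1.2026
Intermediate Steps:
Q(j) = -7 + j*(-1 + j) (Q(j) = -7 + (3 + (j - 4))*j = -7 + (3 + (-4 + j))*j = -7 + (-1 + j)*j = -7 + j*(-1 + j))
Q(-150)/(-18828) + (1610/15964 - 6088/15306)/(-15643) = (-7 + (-150)**2 - 1*(-150))/(-18828) + (1610/15964 - 6088/15306)/(-15643) = (-7 + 22500 + 150)*(-1/18828) + (1610*(1/15964) - 6088*1/15306)*(-1/15643) = 22643*(-1/18828) + (805/7982 - 3044/7653)*(-1/15643) = -22643/18828 - 18136543/61086246*(-1/15643) = -22643/18828 + 18136543/955572146178 = -3606113105179475/2998585394706564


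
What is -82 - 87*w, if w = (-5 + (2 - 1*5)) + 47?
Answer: -3475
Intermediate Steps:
w = 39 (w = (-5 + (2 - 5)) + 47 = (-5 - 3) + 47 = -8 + 47 = 39)
-82 - 87*w = -82 - 87*39 = -82 - 3393 = -3475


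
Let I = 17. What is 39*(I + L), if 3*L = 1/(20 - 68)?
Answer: 31811/48 ≈ 662.73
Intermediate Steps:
L = -1/144 (L = 1/(3*(20 - 68)) = (1/3)/(-48) = (1/3)*(-1/48) = -1/144 ≈ -0.0069444)
39*(I + L) = 39*(17 - 1/144) = 39*(2447/144) = 31811/48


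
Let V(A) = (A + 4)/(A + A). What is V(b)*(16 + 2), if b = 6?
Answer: 15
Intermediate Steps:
V(A) = (4 + A)/(2*A) (V(A) = (4 + A)/((2*A)) = (4 + A)*(1/(2*A)) = (4 + A)/(2*A))
V(b)*(16 + 2) = ((½)*(4 + 6)/6)*(16 + 2) = ((½)*(⅙)*10)*18 = (⅚)*18 = 15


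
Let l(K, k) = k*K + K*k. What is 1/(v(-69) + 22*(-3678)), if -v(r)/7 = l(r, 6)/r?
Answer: -1/81000 ≈ -1.2346e-5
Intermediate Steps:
l(K, k) = 2*K*k (l(K, k) = K*k + K*k = 2*K*k)
v(r) = -84 (v(r) = -7*2*r*6/r = -7*12*r/r = -7*12 = -84)
1/(v(-69) + 22*(-3678)) = 1/(-84 + 22*(-3678)) = 1/(-84 - 80916) = 1/(-81000) = -1/81000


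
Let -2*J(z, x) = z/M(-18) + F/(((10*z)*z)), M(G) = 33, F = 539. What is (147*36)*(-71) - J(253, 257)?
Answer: -131181731963/349140 ≈ -3.7573e+5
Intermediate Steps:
J(z, x) = -539/(20*z²) - z/66 (J(z, x) = -(z/33 + 539/(((10*z)*z)))/2 = -(z*(1/33) + 539/((10*z²)))/2 = -(z/33 + 539*(1/(10*z²)))/2 = -(z/33 + 539/(10*z²))/2 = -539/(20*z²) - z/66)
(147*36)*(-71) - J(253, 257) = (147*36)*(-71) - (-539/20/253² - 1/66*253) = 5292*(-71) - (-539/20*1/64009 - 23/6) = -375732 - (-49/116380 - 23/6) = -375732 - 1*(-1338517/349140) = -375732 + 1338517/349140 = -131181731963/349140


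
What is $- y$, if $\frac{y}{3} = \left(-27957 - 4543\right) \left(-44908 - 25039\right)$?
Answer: $-6819832500$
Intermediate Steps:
$y = 6819832500$ ($y = 3 \left(-27957 - 4543\right) \left(-44908 - 25039\right) = 3 \left(- 32500 \left(-44908 - 25039\right)\right) = 3 \left(\left(-32500\right) \left(-69947\right)\right) = 3 \cdot 2273277500 = 6819832500$)
$- y = \left(-1\right) 6819832500 = -6819832500$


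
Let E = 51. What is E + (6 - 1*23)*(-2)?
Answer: 85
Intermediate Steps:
E + (6 - 1*23)*(-2) = 51 + (6 - 1*23)*(-2) = 51 + (6 - 23)*(-2) = 51 - 17*(-2) = 51 + 34 = 85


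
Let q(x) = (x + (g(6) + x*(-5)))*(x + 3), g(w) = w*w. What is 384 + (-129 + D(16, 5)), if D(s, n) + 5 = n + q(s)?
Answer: -277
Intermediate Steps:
g(w) = w²
q(x) = (3 + x)*(36 - 4*x) (q(x) = (x + (6² + x*(-5)))*(x + 3) = (x + (36 - 5*x))*(3 + x) = (36 - 4*x)*(3 + x) = (3 + x)*(36 - 4*x))
D(s, n) = 103 + n - 4*s² + 24*s (D(s, n) = -5 + (n + (108 - 4*s² + 24*s)) = -5 + (108 + n - 4*s² + 24*s) = 103 + n - 4*s² + 24*s)
384 + (-129 + D(16, 5)) = 384 + (-129 + (103 + 5 - 4*16² + 24*16)) = 384 + (-129 + (103 + 5 - 4*256 + 384)) = 384 + (-129 + (103 + 5 - 1024 + 384)) = 384 + (-129 - 532) = 384 - 661 = -277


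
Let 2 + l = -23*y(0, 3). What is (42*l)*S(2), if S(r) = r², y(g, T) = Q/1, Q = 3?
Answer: -11928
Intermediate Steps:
y(g, T) = 3 (y(g, T) = 3/1 = 3*1 = 3)
l = -71 (l = -2 - 23*3 = -2 - 69 = -71)
(42*l)*S(2) = (42*(-71))*2² = -2982*4 = -11928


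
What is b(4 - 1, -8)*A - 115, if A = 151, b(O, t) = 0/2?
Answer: -115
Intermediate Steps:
b(O, t) = 0 (b(O, t) = 0*(1/2) = 0)
b(4 - 1, -8)*A - 115 = 0*151 - 115 = 0 - 115 = -115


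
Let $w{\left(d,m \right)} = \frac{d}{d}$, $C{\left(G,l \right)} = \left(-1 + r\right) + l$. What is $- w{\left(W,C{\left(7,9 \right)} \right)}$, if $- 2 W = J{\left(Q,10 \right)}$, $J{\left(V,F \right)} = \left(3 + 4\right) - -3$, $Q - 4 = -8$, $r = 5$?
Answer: $-1$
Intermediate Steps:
$Q = -4$ ($Q = 4 - 8 = -4$)
$C{\left(G,l \right)} = 4 + l$ ($C{\left(G,l \right)} = \left(-1 + 5\right) + l = 4 + l$)
$J{\left(V,F \right)} = 10$ ($J{\left(V,F \right)} = 7 + 3 = 10$)
$W = -5$ ($W = \left(- \frac{1}{2}\right) 10 = -5$)
$w{\left(d,m \right)} = 1$
$- w{\left(W,C{\left(7,9 \right)} \right)} = \left(-1\right) 1 = -1$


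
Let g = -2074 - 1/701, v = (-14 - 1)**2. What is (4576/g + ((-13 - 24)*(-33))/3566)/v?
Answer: -9663747841/1166516606250 ≈ -0.0082843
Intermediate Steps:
v = 225 (v = (-15)**2 = 225)
g = -1453875/701 (g = -2074 - 1*1/701 = -2074 - 1/701 = -1453875/701 ≈ -2074.0)
(4576/g + ((-13 - 24)*(-33))/3566)/v = (4576/(-1453875/701) + ((-13 - 24)*(-33))/3566)/225 = (4576*(-701/1453875) - 37*(-33)*(1/3566))*(1/225) = (-3207776/1453875 + 1221*(1/3566))*(1/225) = (-3207776/1453875 + 1221/3566)*(1/225) = -9663747841/5184518250*1/225 = -9663747841/1166516606250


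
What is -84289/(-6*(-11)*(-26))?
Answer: 84289/1716 ≈ 49.119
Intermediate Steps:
-84289/(-6*(-11)*(-26)) = -84289/(66*(-26)) = -84289/(-1716) = -84289*(-1/1716) = 84289/1716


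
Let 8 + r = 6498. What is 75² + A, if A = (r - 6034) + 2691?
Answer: 8772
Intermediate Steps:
r = 6490 (r = -8 + 6498 = 6490)
A = 3147 (A = (6490 - 6034) + 2691 = 456 + 2691 = 3147)
75² + A = 75² + 3147 = 5625 + 3147 = 8772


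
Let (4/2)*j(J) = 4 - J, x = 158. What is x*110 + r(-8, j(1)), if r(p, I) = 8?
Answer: 17388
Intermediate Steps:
j(J) = 2 - J/2 (j(J) = (4 - J)/2 = 2 - J/2)
x*110 + r(-8, j(1)) = 158*110 + 8 = 17380 + 8 = 17388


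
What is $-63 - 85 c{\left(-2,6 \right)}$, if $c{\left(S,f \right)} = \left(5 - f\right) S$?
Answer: $-233$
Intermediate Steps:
$c{\left(S,f \right)} = S \left(5 - f\right)$
$-63 - 85 c{\left(-2,6 \right)} = -63 - 85 \left(- 2 \left(5 - 6\right)\right) = -63 - 85 \left(\left(-2\right) \left(-1\right)\right) = -63 - 170 = -233$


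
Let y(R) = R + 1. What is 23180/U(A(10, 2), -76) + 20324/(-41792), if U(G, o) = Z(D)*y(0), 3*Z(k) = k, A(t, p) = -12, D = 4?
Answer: 181633399/10448 ≈ 17385.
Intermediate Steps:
Z(k) = k/3
y(R) = 1 + R
U(G, o) = 4/3 (U(G, o) = ((⅓)*4)*(1 + 0) = (4/3)*1 = 4/3)
23180/U(A(10, 2), -76) + 20324/(-41792) = 23180/(4/3) + 20324/(-41792) = 23180*(¾) + 20324*(-1/41792) = 17385 - 5081/10448 = 181633399/10448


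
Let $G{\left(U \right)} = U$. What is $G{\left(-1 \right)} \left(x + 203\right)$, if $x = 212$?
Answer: $-415$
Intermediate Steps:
$G{\left(-1 \right)} \left(x + 203\right) = - (212 + 203) = \left(-1\right) 415 = -415$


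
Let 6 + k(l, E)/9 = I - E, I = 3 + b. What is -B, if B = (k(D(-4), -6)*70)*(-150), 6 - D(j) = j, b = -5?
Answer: -189000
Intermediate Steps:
D(j) = 6 - j
I = -2 (I = 3 - 5 = -2)
k(l, E) = -72 - 9*E (k(l, E) = -54 + 9*(-2 - E) = -54 + (-18 - 9*E) = -72 - 9*E)
B = 189000 (B = ((-72 - 9*(-6))*70)*(-150) = ((-72 + 54)*70)*(-150) = -18*70*(-150) = -1260*(-150) = 189000)
-B = -1*189000 = -189000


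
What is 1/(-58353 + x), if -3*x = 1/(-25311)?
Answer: -75933/4430918348 ≈ -1.7137e-5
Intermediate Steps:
x = 1/75933 (x = -⅓/(-25311) = -⅓*(-1/25311) = 1/75933 ≈ 1.3169e-5)
1/(-58353 + x) = 1/(-58353 + 1/75933) = 1/(-4430918348/75933) = -75933/4430918348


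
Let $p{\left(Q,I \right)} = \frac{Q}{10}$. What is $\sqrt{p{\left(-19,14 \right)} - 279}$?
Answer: $\frac{53 i \sqrt{10}}{10} \approx 16.76 i$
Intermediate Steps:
$p{\left(Q,I \right)} = \frac{Q}{10}$ ($p{\left(Q,I \right)} = Q \frac{1}{10} = \frac{Q}{10}$)
$\sqrt{p{\left(-19,14 \right)} - 279} = \sqrt{\frac{1}{10} \left(-19\right) - 279} = \sqrt{- \frac{19}{10} - 279} = \sqrt{- \frac{2809}{10}} = \frac{53 i \sqrt{10}}{10}$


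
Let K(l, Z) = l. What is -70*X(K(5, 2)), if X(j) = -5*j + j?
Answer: 1400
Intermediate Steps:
X(j) = -4*j
-70*X(K(5, 2)) = -(-280)*5 = -70*(-20) = 1400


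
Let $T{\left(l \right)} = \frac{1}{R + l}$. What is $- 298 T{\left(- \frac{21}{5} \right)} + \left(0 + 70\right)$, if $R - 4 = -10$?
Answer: $\frac{5060}{51} \approx 99.216$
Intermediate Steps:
$R = -6$ ($R = 4 - 10 = -6$)
$T{\left(l \right)} = \frac{1}{-6 + l}$
$- 298 T{\left(- \frac{21}{5} \right)} + \left(0 + 70\right) = - \frac{298}{-6 - \frac{21}{5}} + \left(0 + 70\right) = - \frac{298}{-6 - \frac{21}{5}} + 70 = - \frac{298}{- \frac{51}{5}} + 70 = \left(-298\right) \left(- \frac{5}{51}\right) + 70 = \frac{1490}{51} + 70 = \frac{5060}{51}$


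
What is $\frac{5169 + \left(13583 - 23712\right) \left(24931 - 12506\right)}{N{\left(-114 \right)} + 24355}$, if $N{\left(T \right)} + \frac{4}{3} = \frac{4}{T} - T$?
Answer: $- \frac{2391105464}{464885} \approx -5143.4$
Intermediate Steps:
$N{\left(T \right)} = - \frac{4}{3} - T + \frac{4}{T}$ ($N{\left(T \right)} = - \frac{4}{3} - \left(T - \frac{4}{T}\right) = - \frac{4}{3} - T + \frac{4}{T}$)
$\frac{5169 + \left(13583 - 23712\right) \left(24931 - 12506\right)}{N{\left(-114 \right)} + 24355} = \frac{5169 + \left(13583 - 23712\right) \left(24931 - 12506\right)}{\left(- \frac{4}{3} - -114 + \frac{4}{-114}\right) + 24355} = \frac{5169 - 125852825}{\left(- \frac{4}{3} + 114 + 4 \left(- \frac{1}{114}\right)\right) + 24355} = \frac{5169 - 125852825}{\left(- \frac{4}{3} + 114 - \frac{2}{57}\right) + 24355} = - \frac{125847656}{\frac{2140}{19} + 24355} = - \frac{125847656}{\frac{464885}{19}} = \left(-125847656\right) \frac{19}{464885} = - \frac{2391105464}{464885}$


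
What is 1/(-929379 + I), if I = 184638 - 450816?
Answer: -1/1195557 ≈ -8.3643e-7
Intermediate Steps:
I = -266178
1/(-929379 + I) = 1/(-929379 - 266178) = 1/(-1195557) = -1/1195557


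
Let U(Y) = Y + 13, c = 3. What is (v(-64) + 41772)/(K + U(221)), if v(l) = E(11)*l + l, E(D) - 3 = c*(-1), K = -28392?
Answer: -20854/14079 ≈ -1.4812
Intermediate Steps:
E(D) = 0 (E(D) = 3 + 3*(-1) = 3 - 3 = 0)
v(l) = l (v(l) = 0*l + l = 0 + l = l)
U(Y) = 13 + Y
(v(-64) + 41772)/(K + U(221)) = (-64 + 41772)/(-28392 + (13 + 221)) = 41708/(-28392 + 234) = 41708/(-28158) = 41708*(-1/28158) = -20854/14079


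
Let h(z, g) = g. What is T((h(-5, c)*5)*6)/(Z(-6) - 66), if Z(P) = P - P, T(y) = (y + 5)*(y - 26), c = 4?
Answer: -5875/33 ≈ -178.03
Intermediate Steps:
T(y) = (-26 + y)*(5 + y) (T(y) = (5 + y)*(-26 + y) = (-26 + y)*(5 + y))
Z(P) = 0
T((h(-5, c)*5)*6)/(Z(-6) - 66) = (-130 + ((4*5)*6)**2 - 21*4*5*6)/(0 - 66) = (-130 + (20*6)**2 - 420*6)/(-66) = (-130 + 120**2 - 21*120)*(-1/66) = (-130 + 14400 - 2520)*(-1/66) = 11750*(-1/66) = -5875/33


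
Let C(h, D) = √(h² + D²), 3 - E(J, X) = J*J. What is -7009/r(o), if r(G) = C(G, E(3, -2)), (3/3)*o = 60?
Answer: -7009*√101/606 ≈ -116.24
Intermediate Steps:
o = 60
E(J, X) = 3 - J² (E(J, X) = 3 - J*J = 3 - J²)
C(h, D) = √(D² + h²)
r(G) = √(36 + G²) (r(G) = √((3 - 1*3²)² + G²) = √((3 - 1*9)² + G²) = √((3 - 9)² + G²) = √((-6)² + G²) = √(36 + G²))
-7009/r(o) = -7009/√(36 + 60²) = -7009/√(36 + 3600) = -7009*√101/606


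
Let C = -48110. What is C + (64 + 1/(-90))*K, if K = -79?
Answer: -4784861/90 ≈ -53165.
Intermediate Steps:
C + (64 + 1/(-90))*K = -48110 + (64 + 1/(-90))*(-79) = -48110 + (64 - 1/90)*(-79) = -48110 + (5759/90)*(-79) = -48110 - 454961/90 = -4784861/90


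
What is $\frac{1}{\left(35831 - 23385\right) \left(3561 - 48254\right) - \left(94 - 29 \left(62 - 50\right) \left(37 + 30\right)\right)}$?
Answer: $- \frac{1}{556225856} \approx -1.7978 \cdot 10^{-9}$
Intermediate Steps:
$\frac{1}{\left(35831 - 23385\right) \left(3561 - 48254\right) - \left(94 - 29 \left(62 - 50\right) \left(37 + 30\right)\right)} = \frac{1}{12446 \left(-44693\right) - \left(94 - 29 \cdot 12 \cdot 67\right)} = \frac{1}{-556249078 + \left(29 \cdot 804 - 94\right)} = \frac{1}{-556249078 + \left(23316 - 94\right)} = \frac{1}{-556249078 + 23222} = \frac{1}{-556225856} = - \frac{1}{556225856}$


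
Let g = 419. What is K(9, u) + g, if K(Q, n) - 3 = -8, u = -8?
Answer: 414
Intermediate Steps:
K(Q, n) = -5 (K(Q, n) = 3 - 8 = -5)
K(9, u) + g = -5 + 419 = 414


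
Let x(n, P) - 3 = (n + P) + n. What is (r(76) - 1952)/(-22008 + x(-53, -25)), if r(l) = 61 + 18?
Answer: 1873/22136 ≈ 0.084613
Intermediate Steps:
r(l) = 79
x(n, P) = 3 + P + 2*n (x(n, P) = 3 + ((n + P) + n) = 3 + ((P + n) + n) = 3 + (P + 2*n) = 3 + P + 2*n)
(r(76) - 1952)/(-22008 + x(-53, -25)) = (79 - 1952)/(-22008 + (3 - 25 + 2*(-53))) = -1873/(-22008 + (3 - 25 - 106)) = -1873/(-22008 - 128) = -1873/(-22136) = -1873*(-1/22136) = 1873/22136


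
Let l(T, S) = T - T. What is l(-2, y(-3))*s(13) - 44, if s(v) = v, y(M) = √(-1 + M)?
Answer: -44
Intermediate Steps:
l(T, S) = 0
l(-2, y(-3))*s(13) - 44 = 0*13 - 44 = 0 - 44 = -44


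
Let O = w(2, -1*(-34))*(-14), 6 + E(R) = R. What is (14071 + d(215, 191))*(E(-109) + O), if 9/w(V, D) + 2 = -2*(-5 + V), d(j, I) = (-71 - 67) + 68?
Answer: -4102293/2 ≈ -2.0511e+6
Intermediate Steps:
d(j, I) = -70 (d(j, I) = -138 + 68 = -70)
E(R) = -6 + R
w(V, D) = 9/(8 - 2*V) (w(V, D) = 9/(-2 - 2*(-5 + V)) = 9/(-2 + (10 - 2*V)) = 9/(8 - 2*V))
O = -63/2 (O = -9/(-8 + 2*2)*(-14) = -9/(-8 + 4)*(-14) = -9/(-4)*(-14) = -9*(-1/4)*(-14) = (9/4)*(-14) = -63/2 ≈ -31.500)
(14071 + d(215, 191))*(E(-109) + O) = (14071 - 70)*((-6 - 109) - 63/2) = 14001*(-115 - 63/2) = 14001*(-293/2) = -4102293/2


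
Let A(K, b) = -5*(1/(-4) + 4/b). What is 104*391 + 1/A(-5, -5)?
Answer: 853948/21 ≈ 40664.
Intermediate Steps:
A(K, b) = 5/4 - 20/b (A(K, b) = -5*(1*(-¼) + 4/b) = -5*(-¼ + 4/b) = 5/4 - 20/b)
104*391 + 1/A(-5, -5) = 104*391 + 1/(5/4 - 20/(-5)) = 40664 + 1/(5/4 - 20*(-⅕)) = 40664 + 1/(5/4 + 4) = 40664 + 1/(21/4) = 40664 + 4/21 = 853948/21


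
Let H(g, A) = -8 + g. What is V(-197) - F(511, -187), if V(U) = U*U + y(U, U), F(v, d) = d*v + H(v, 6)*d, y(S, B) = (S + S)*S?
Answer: 306045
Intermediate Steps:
y(S, B) = 2*S² (y(S, B) = (2*S)*S = 2*S²)
F(v, d) = d*v + d*(-8 + v) (F(v, d) = d*v + (-8 + v)*d = d*v + d*(-8 + v))
V(U) = 3*U² (V(U) = U*U + 2*U² = U² + 2*U² = 3*U²)
V(-197) - F(511, -187) = 3*(-197)² - 2*(-187)*(-4 + 511) = 3*38809 - 2*(-187)*507 = 116427 - 1*(-189618) = 116427 + 189618 = 306045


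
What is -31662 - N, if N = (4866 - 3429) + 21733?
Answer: -54832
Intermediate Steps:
N = 23170 (N = 1437 + 21733 = 23170)
-31662 - N = -31662 - 1*23170 = -31662 - 23170 = -54832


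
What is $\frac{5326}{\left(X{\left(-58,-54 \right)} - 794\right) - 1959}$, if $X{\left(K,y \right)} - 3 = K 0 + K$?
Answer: $- \frac{2663}{1404} \approx -1.8967$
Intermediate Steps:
$X{\left(K,y \right)} = 3 + K$ ($X{\left(K,y \right)} = 3 + \left(K 0 + K\right) = 3 + \left(0 + K\right) = 3 + K$)
$\frac{5326}{\left(X{\left(-58,-54 \right)} - 794\right) - 1959} = \frac{5326}{\left(\left(3 - 58\right) - 794\right) - 1959} = \frac{5326}{\left(-55 - 794\right) - 1959} = \frac{5326}{-849 - 1959} = \frac{5326}{-2808} = 5326 \left(- \frac{1}{2808}\right) = - \frac{2663}{1404}$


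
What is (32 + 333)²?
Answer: 133225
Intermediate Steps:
(32 + 333)² = 365² = 133225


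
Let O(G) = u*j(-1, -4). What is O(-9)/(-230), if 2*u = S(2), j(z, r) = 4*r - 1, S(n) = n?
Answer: 17/230 ≈ 0.073913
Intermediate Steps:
j(z, r) = -1 + 4*r
u = 1 (u = (½)*2 = 1)
O(G) = -17 (O(G) = 1*(-1 + 4*(-4)) = 1*(-1 - 16) = 1*(-17) = -17)
O(-9)/(-230) = -17/(-230) = -17*(-1/230) = 17/230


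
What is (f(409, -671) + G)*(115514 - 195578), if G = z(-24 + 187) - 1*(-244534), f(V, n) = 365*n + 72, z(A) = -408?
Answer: 57405888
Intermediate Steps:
f(V, n) = 72 + 365*n
G = 244126 (G = -408 - 1*(-244534) = -408 + 244534 = 244126)
(f(409, -671) + G)*(115514 - 195578) = ((72 + 365*(-671)) + 244126)*(115514 - 195578) = ((72 - 244915) + 244126)*(-80064) = (-244843 + 244126)*(-80064) = -717*(-80064) = 57405888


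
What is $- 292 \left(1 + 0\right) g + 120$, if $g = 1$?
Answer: $-172$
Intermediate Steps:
$- 292 \left(1 + 0\right) g + 120 = - 292 \left(1 + 0\right) 1 + 120 = - 292 \cdot 1 \cdot 1 + 120 = \left(-292\right) 1 + 120 = -292 + 120 = -172$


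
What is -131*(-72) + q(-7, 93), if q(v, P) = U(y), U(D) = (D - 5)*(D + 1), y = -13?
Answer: 9648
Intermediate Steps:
U(D) = (1 + D)*(-5 + D) (U(D) = (-5 + D)*(1 + D) = (1 + D)*(-5 + D))
q(v, P) = 216 (q(v, P) = -5 + (-13)² - 4*(-13) = -5 + 169 + 52 = 216)
-131*(-72) + q(-7, 93) = -131*(-72) + 216 = 9432 + 216 = 9648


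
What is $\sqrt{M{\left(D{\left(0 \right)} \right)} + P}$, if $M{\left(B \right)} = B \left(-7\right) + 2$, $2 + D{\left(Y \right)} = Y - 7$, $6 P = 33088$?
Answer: $\frac{\sqrt{50217}}{3} \approx 74.697$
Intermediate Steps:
$P = \frac{16544}{3}$ ($P = \frac{1}{6} \cdot 33088 = \frac{16544}{3} \approx 5514.7$)
$D{\left(Y \right)} = -9 + Y$ ($D{\left(Y \right)} = -2 + \left(Y - 7\right) = -2 + \left(-7 + Y\right) = -9 + Y$)
$M{\left(B \right)} = 2 - 7 B$ ($M{\left(B \right)} = - 7 B + 2 = 2 - 7 B$)
$\sqrt{M{\left(D{\left(0 \right)} \right)} + P} = \sqrt{\left(2 - 7 \left(-9 + 0\right)\right) + \frac{16544}{3}} = \sqrt{\left(2 - -63\right) + \frac{16544}{3}} = \sqrt{\left(2 + 63\right) + \frac{16544}{3}} = \sqrt{65 + \frac{16544}{3}} = \sqrt{\frac{16739}{3}} = \frac{\sqrt{50217}}{3}$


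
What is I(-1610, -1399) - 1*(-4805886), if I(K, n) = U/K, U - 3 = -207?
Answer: 3868738332/805 ≈ 4.8059e+6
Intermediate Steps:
U = -204 (U = 3 - 207 = -204)
I(K, n) = -204/K
I(-1610, -1399) - 1*(-4805886) = -204/(-1610) - 1*(-4805886) = -204*(-1/1610) + 4805886 = 102/805 + 4805886 = 3868738332/805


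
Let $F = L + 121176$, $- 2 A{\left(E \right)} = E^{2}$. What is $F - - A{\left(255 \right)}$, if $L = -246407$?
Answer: $- \frac{315487}{2} \approx -1.5774 \cdot 10^{5}$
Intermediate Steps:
$A{\left(E \right)} = - \frac{E^{2}}{2}$
$F = -125231$ ($F = -246407 + 121176 = -125231$)
$F - - A{\left(255 \right)} = -125231 - - \frac{\left(-1\right) 255^{2}}{2} = -125231 - - \frac{\left(-1\right) 65025}{2} = -125231 - \left(-1\right) \left(- \frac{65025}{2}\right) = -125231 - \frac{65025}{2} = - \frac{315487}{2}$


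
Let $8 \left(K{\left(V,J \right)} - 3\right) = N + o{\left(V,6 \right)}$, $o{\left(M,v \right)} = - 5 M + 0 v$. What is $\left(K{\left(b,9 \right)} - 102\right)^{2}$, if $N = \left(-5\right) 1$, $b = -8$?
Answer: $\frac{573049}{64} \approx 8953.9$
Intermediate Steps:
$o{\left(M,v \right)} = - 5 M$ ($o{\left(M,v \right)} = - 5 M + 0 = - 5 M$)
$N = -5$
$K{\left(V,J \right)} = \frac{19}{8} - \frac{5 V}{8}$ ($K{\left(V,J \right)} = 3 + \frac{-5 - 5 V}{8} = 3 - \left(\frac{5}{8} + \frac{5 V}{8}\right) = \frac{19}{8} - \frac{5 V}{8}$)
$\left(K{\left(b,9 \right)} - 102\right)^{2} = \left(\left(\frac{19}{8} - -5\right) - 102\right)^{2} = \left(\left(\frac{19}{8} + 5\right) - 102\right)^{2} = \left(\frac{59}{8} - 102\right)^{2} = \left(- \frac{757}{8}\right)^{2} = \frac{573049}{64}$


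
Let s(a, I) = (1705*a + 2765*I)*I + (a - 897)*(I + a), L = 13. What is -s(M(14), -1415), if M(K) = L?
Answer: -5506028018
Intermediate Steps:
M(K) = 13
s(a, I) = I*(1705*a + 2765*I) + (-897 + a)*(I + a)
-s(M(14), -1415) = -(13² - 897*(-1415) - 897*13 + 2765*(-1415)² + 1706*(-1415)*13) = -(169 + 1269255 - 11661 + 2765*2002225 - 31381870) = -(169 + 1269255 - 11661 + 5536152125 - 31381870) = -1*5506028018 = -5506028018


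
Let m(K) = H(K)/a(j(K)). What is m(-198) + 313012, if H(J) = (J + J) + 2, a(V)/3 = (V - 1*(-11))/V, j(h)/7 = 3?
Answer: 5006813/16 ≈ 3.1293e+5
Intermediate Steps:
j(h) = 21 (j(h) = 7*3 = 21)
a(V) = 3*(11 + V)/V (a(V) = 3*((V - 1*(-11))/V) = 3*((V + 11)/V) = 3*((11 + V)/V) = 3*(11 + V)/V)
H(J) = 2 + 2*J (H(J) = 2*J + 2 = 2 + 2*J)
m(K) = 7/16 + 7*K/16 (m(K) = (2 + 2*K)/(3 + 33/21) = (2 + 2*K)/(3 + 33*(1/21)) = (2 + 2*K)/(3 + 11/7) = (2 + 2*K)/(32/7) = (2 + 2*K)*(7/32) = 7/16 + 7*K/16)
m(-198) + 313012 = (7/16 + (7/16)*(-198)) + 313012 = (7/16 - 693/8) + 313012 = -1379/16 + 313012 = 5006813/16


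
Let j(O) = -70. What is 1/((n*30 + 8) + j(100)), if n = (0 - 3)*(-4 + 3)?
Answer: 1/28 ≈ 0.035714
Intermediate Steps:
n = 3 (n = -3*(-1) = 3)
1/((n*30 + 8) + j(100)) = 1/((3*30 + 8) - 70) = 1/((90 + 8) - 70) = 1/(98 - 70) = 1/28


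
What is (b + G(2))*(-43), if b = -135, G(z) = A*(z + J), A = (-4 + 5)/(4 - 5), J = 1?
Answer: 5934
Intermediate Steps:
A = -1 (A = 1/(-1) = 1*(-1) = -1)
G(z) = -1 - z (G(z) = -(z + 1) = -(1 + z) = -1 - z)
(b + G(2))*(-43) = (-135 + (-1 - 1*2))*(-43) = (-135 + (-1 - 2))*(-43) = (-135 - 3)*(-43) = -138*(-43) = 5934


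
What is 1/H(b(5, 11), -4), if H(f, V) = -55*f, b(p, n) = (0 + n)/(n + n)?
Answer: -2/55 ≈ -0.036364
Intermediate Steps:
b(p, n) = ½ (b(p, n) = n/((2*n)) = n*(1/(2*n)) = ½)
1/H(b(5, 11), -4) = 1/(-55*½) = 1/(-55/2) = -2/55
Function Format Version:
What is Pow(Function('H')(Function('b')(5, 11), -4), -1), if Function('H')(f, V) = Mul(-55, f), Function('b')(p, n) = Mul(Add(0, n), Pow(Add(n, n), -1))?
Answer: Rational(-2, 55) ≈ -0.036364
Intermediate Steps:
Function('b')(p, n) = Rational(1, 2) (Function('b')(p, n) = Mul(n, Pow(Mul(2, n), -1)) = Mul(n, Mul(Rational(1, 2), Pow(n, -1))) = Rational(1, 2))
Pow(Function('H')(Function('b')(5, 11), -4), -1) = Pow(Mul(-55, Rational(1, 2)), -1) = Pow(Rational(-55, 2), -1) = Rational(-2, 55)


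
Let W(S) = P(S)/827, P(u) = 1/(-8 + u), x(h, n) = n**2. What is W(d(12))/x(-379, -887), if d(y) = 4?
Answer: -1/2602631852 ≈ -3.8423e-10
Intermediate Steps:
W(S) = 1/(827*(-8 + S)) (W(S) = 1/((-8 + S)*827) = (1/827)/(-8 + S) = 1/(827*(-8 + S)))
W(d(12))/x(-379, -887) = (1/(827*(-8 + 4)))/((-887)**2) = ((1/827)/(-4))/786769 = ((1/827)*(-1/4))*(1/786769) = -1/3308*1/786769 = -1/2602631852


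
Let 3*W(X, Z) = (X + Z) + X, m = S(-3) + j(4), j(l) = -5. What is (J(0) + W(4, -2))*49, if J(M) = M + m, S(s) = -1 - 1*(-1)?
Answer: -147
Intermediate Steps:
S(s) = 0 (S(s) = -1 + 1 = 0)
m = -5 (m = 0 - 5 = -5)
J(M) = -5 + M (J(M) = M - 5 = -5 + M)
W(X, Z) = Z/3 + 2*X/3 (W(X, Z) = ((X + Z) + X)/3 = (Z + 2*X)/3 = Z/3 + 2*X/3)
(J(0) + W(4, -2))*49 = ((-5 + 0) + ((⅓)*(-2) + (⅔)*4))*49 = (-5 + (-⅔ + 8/3))*49 = (-5 + 2)*49 = -3*49 = -147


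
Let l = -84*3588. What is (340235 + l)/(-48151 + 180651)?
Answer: 38843/132500 ≈ 0.29315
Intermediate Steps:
l = -301392
(340235 + l)/(-48151 + 180651) = (340235 - 301392)/(-48151 + 180651) = 38843/132500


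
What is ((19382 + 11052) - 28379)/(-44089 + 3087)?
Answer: -2055/41002 ≈ -0.050120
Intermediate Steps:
((19382 + 11052) - 28379)/(-44089 + 3087) = (30434 - 28379)/(-41002) = 2055*(-1/41002) = -2055/41002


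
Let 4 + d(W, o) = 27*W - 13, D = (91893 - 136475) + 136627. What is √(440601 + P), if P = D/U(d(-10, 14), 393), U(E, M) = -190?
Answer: √635528302/38 ≈ 663.41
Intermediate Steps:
D = 92045 (D = -44582 + 136627 = 92045)
d(W, o) = -17 + 27*W (d(W, o) = -4 + (27*W - 13) = -4 + (-13 + 27*W) = -17 + 27*W)
P = -18409/38 (P = 92045/(-190) = 92045*(-1/190) = -18409/38 ≈ -484.45)
√(440601 + P) = √(440601 - 18409/38) = √(16724429/38) = √635528302/38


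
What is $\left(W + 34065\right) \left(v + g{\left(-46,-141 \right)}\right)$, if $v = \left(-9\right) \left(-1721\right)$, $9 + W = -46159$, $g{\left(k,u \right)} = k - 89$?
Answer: $-185829462$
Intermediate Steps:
$g{\left(k,u \right)} = -89 + k$
$W = -46168$ ($W = -9 - 46159 = -46168$)
$v = 15489$
$\left(W + 34065\right) \left(v + g{\left(-46,-141 \right)}\right) = \left(-46168 + 34065\right) \left(15489 - 135\right) = - 12103 \left(15489 - 135\right) = \left(-12103\right) 15354 = -185829462$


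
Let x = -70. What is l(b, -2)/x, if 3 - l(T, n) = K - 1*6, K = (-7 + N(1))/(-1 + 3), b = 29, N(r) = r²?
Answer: -6/35 ≈ -0.17143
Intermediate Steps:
K = -3 (K = (-7 + 1²)/(-1 + 3) = (-7 + 1)/2 = -6*½ = -3)
l(T, n) = 12 (l(T, n) = 3 - (-3 - 1*6) = 3 - (-3 - 6) = 3 - 1*(-9) = 3 + 9 = 12)
l(b, -2)/x = 12/(-70) = -1/70*12 = -6/35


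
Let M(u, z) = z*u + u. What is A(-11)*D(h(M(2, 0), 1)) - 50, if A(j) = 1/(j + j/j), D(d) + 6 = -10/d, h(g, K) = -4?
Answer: -993/20 ≈ -49.650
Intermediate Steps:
M(u, z) = u + u*z (M(u, z) = u*z + u = u + u*z)
D(d) = -6 - 10/d
A(j) = 1/(1 + j) (A(j) = 1/(j + 1) = 1/(1 + j))
A(-11)*D(h(M(2, 0), 1)) - 50 = (-6 - 10/(-4))/(1 - 11) - 50 = (-6 - 10*(-1/4))/(-10) - 50 = -(-6 + 5/2)/10 - 50 = -1/10*(-7/2) - 50 = 7/20 - 50 = -993/20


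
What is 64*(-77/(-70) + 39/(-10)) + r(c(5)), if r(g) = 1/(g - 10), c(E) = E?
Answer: -897/5 ≈ -179.40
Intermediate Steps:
r(g) = 1/(-10 + g)
64*(-77/(-70) + 39/(-10)) + r(c(5)) = 64*(-77/(-70) + 39/(-10)) + 1/(-10 + 5) = 64*(-77*(-1/70) + 39*(-1/10)) + 1/(-5) = 64*(11/10 - 39/10) - 1/5 = 64*(-14/5) - 1/5 = -896/5 - 1/5 = -897/5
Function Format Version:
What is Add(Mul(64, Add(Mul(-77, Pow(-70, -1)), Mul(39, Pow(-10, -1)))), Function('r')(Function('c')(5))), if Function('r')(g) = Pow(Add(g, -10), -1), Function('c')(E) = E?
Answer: Rational(-897, 5) ≈ -179.40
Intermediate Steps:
Function('r')(g) = Pow(Add(-10, g), -1)
Add(Mul(64, Add(Mul(-77, Pow(-70, -1)), Mul(39, Pow(-10, -1)))), Function('r')(Function('c')(5))) = Add(Mul(64, Add(Mul(-77, Pow(-70, -1)), Mul(39, Pow(-10, -1)))), Pow(Add(-10, 5), -1)) = Add(Mul(64, Add(Mul(-77, Rational(-1, 70)), Mul(39, Rational(-1, 10)))), Pow(-5, -1)) = Add(Mul(64, Add(Rational(11, 10), Rational(-39, 10))), Rational(-1, 5)) = Add(Mul(64, Rational(-14, 5)), Rational(-1, 5)) = Add(Rational(-896, 5), Rational(-1, 5)) = Rational(-897, 5)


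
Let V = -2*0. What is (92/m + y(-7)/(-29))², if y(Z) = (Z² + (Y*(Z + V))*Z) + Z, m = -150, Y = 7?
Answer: 912583681/4730625 ≈ 192.91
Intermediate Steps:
V = 0
y(Z) = Z + 8*Z² (y(Z) = (Z² + (7*(Z + 0))*Z) + Z = (Z² + (7*Z)*Z) + Z = (Z² + 7*Z²) + Z = 8*Z² + Z = Z + 8*Z²)
(92/m + y(-7)/(-29))² = (92/(-150) - 7*(1 + 8*(-7))/(-29))² = (92*(-1/150) - 7*(1 - 56)*(-1/29))² = (-46/75 - 7*(-55)*(-1/29))² = (-46/75 + 385*(-1/29))² = (-46/75 - 385/29)² = (-30209/2175)² = 912583681/4730625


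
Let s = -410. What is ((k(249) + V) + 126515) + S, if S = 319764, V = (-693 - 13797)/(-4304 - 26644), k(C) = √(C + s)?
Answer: 2301909497/5158 + I*√161 ≈ 4.4628e+5 + 12.689*I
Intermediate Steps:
k(C) = √(-410 + C) (k(C) = √(C - 410) = √(-410 + C))
V = 2415/5158 (V = -14490/(-30948) = -14490*(-1/30948) = 2415/5158 ≈ 0.46820)
((k(249) + V) + 126515) + S = ((√(-410 + 249) + 2415/5158) + 126515) + 319764 = ((√(-161) + 2415/5158) + 126515) + 319764 = ((I*√161 + 2415/5158) + 126515) + 319764 = ((2415/5158 + I*√161) + 126515) + 319764 = (652566785/5158 + I*√161) + 319764 = 2301909497/5158 + I*√161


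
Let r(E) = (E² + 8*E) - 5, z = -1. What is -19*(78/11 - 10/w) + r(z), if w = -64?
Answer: -52693/352 ≈ -149.70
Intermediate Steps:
r(E) = -5 + E² + 8*E
-19*(78/11 - 10/w) + r(z) = -19*(78/11 - 10/(-64)) + (-5 + (-1)² + 8*(-1)) = -19*(78*(1/11) - 10*(-1/64)) + (-5 + 1 - 8) = -19*(78/11 + 5/32) - 12 = -19*2551/352 - 12 = -48469/352 - 12 = -52693/352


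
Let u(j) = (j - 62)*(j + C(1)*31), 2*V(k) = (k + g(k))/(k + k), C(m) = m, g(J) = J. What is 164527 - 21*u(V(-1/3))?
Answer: 820837/4 ≈ 2.0521e+5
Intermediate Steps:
V(k) = ½ (V(k) = ((k + k)/(k + k))/2 = ((2*k)/((2*k)))/2 = ((2*k)*(1/(2*k)))/2 = (½)*1 = ½)
u(j) = (-62 + j)*(31 + j) (u(j) = (j - 62)*(j + 1*31) = (-62 + j)*(j + 31) = (-62 + j)*(31 + j))
164527 - 21*u(V(-1/3)) = 164527 - 21*(-1922 + (½)² - 31*½) = 164527 - 21*(-1922 + ¼ - 31/2) = 164527 - 21*(-7749/4) = 164527 + 162729/4 = 820837/4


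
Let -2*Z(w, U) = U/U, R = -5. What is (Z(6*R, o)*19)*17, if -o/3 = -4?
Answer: -323/2 ≈ -161.50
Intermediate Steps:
o = 12 (o = -3*(-4) = 12)
Z(w, U) = -½ (Z(w, U) = -U/(2*U) = -½*1 = -½)
(Z(6*R, o)*19)*17 = -½*19*17 = -19/2*17 = -323/2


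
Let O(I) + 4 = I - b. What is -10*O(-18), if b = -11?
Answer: 110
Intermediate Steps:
O(I) = 7 + I (O(I) = -4 + (I - 1*(-11)) = -4 + (I + 11) = -4 + (11 + I) = 7 + I)
-10*O(-18) = -10*(7 - 18) = -10*(-11) = 110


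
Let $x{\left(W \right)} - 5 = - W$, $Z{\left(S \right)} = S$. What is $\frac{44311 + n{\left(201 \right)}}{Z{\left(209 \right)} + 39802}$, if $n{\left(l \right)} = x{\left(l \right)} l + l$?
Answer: $\frac{5116}{40011} \approx 0.12786$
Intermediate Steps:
$x{\left(W \right)} = 5 - W$
$n{\left(l \right)} = l + l \left(5 - l\right)$ ($n{\left(l \right)} = \left(5 - l\right) l + l = l \left(5 - l\right) + l = l + l \left(5 - l\right)$)
$\frac{44311 + n{\left(201 \right)}}{Z{\left(209 \right)} + 39802} = \frac{44311 + 201 \left(6 - 201\right)}{209 + 39802} = \frac{44311 + 201 \left(6 - 201\right)}{40011} = \left(44311 + 201 \left(-195\right)\right) \frac{1}{40011} = \left(44311 - 39195\right) \frac{1}{40011} = 5116 \cdot \frac{1}{40011} = \frac{5116}{40011}$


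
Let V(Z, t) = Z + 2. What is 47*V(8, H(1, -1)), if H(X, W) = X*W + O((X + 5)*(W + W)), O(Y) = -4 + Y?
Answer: 470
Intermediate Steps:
H(X, W) = -4 + W*X + 2*W*(5 + X) (H(X, W) = X*W + (-4 + (X + 5)*(W + W)) = W*X + (-4 + (5 + X)*(2*W)) = W*X + (-4 + 2*W*(5 + X)) = -4 + W*X + 2*W*(5 + X))
V(Z, t) = 2 + Z
47*V(8, H(1, -1)) = 47*(2 + 8) = 47*10 = 470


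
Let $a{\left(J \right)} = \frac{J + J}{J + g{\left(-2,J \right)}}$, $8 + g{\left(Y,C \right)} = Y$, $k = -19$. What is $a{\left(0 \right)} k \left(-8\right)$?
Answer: $0$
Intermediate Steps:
$g{\left(Y,C \right)} = -8 + Y$
$a{\left(J \right)} = \frac{2 J}{-10 + J}$ ($a{\left(J \right)} = \frac{J + J}{J - 10} = \frac{2 J}{J - 10} = \frac{2 J}{-10 + J}$)
$a{\left(0 \right)} k \left(-8\right) = 2 \cdot 0 \frac{1}{-10 + 0} \left(-19\right) \left(-8\right) = 2 \cdot 0 \frac{1}{-10} \left(-19\right) \left(-8\right) = 2 \cdot 0 \left(- \frac{1}{10}\right) \left(-19\right) \left(-8\right) = 0 \left(-19\right) \left(-8\right) = 0 \left(-8\right) = 0$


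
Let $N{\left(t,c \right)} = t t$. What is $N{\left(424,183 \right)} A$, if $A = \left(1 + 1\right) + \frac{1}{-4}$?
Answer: $314608$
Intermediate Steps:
$N{\left(t,c \right)} = t^{2}$
$A = \frac{7}{4}$ ($A = 2 - \frac{1}{4} = \frac{7}{4} \approx 1.75$)
$N{\left(424,183 \right)} A = 424^{2} \cdot \frac{7}{4} = 179776 \cdot \frac{7}{4} = 314608$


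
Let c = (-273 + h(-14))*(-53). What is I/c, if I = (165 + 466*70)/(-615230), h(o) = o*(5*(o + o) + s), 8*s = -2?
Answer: 6557/11024490939 ≈ 5.9477e-7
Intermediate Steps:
s = -¼ (s = (⅛)*(-2) = -¼ ≈ -0.25000)
h(o) = o*(-¼ + 10*o) (h(o) = o*(5*(o + o) - ¼) = o*(5*(2*o) - ¼) = o*(10*o - ¼) = o*(-¼ + 10*o))
I = -6557/123046 (I = (165 + 32620)*(-1/615230) = 32785*(-1/615230) = -6557/123046 ≈ -0.053289)
c = -179193/2 (c = (-273 + (¼)*(-14)*(-1 + 40*(-14)))*(-53) = (-273 + (¼)*(-14)*(-1 - 560))*(-53) = (-273 + (¼)*(-14)*(-561))*(-53) = (-273 + 3927/2)*(-53) = (3381/2)*(-53) = -179193/2 ≈ -89597.)
I/c = -6557/(123046*(-179193/2)) = -6557/123046*(-2/179193) = 6557/11024490939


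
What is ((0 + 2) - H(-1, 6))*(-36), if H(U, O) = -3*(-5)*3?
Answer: 1548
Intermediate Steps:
H(U, O) = 45 (H(U, O) = 15*3 = 45)
((0 + 2) - H(-1, 6))*(-36) = ((0 + 2) - 1*45)*(-36) = (2 - 45)*(-36) = -43*(-36) = 1548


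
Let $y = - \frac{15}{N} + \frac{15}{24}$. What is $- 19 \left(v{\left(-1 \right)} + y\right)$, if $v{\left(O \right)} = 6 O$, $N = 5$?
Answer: $\frac{1273}{8} \approx 159.13$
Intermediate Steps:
$y = - \frac{19}{8}$ ($y = - \frac{15}{5} + \frac{15}{24} = \left(-15\right) \frac{1}{5} + 15 \cdot \frac{1}{24} = -3 + \frac{5}{8} = - \frac{19}{8} \approx -2.375$)
$- 19 \left(v{\left(-1 \right)} + y\right) = - 19 \left(6 \left(-1\right) - \frac{19}{8}\right) = - 19 \left(-6 - \frac{19}{8}\right) = \left(-19\right) \left(- \frac{67}{8}\right) = \frac{1273}{8}$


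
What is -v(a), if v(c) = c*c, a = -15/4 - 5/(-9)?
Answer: -13225/1296 ≈ -10.204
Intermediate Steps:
a = -115/36 (a = -15*¼ - 5*(-⅑) = -15/4 + 5/9 = -115/36 ≈ -3.1944)
v(c) = c²
-v(a) = -(-115/36)² = -1*13225/1296 = -13225/1296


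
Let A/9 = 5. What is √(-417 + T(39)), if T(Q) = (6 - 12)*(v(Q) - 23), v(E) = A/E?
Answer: 3*I*√5369/13 ≈ 16.909*I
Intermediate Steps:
A = 45 (A = 9*5 = 45)
v(E) = 45/E
T(Q) = 138 - 270/Q (T(Q) = (6 - 12)*(45/Q - 23) = -6*(-23 + 45/Q) = 138 - 270/Q)
√(-417 + T(39)) = √(-417 + (138 - 270/39)) = √(-417 + (138 - 270*1/39)) = √(-417 + (138 - 90/13)) = √(-417 + 1704/13) = √(-3717/13) = 3*I*√5369/13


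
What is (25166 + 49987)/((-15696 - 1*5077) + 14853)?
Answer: -75153/5920 ≈ -12.695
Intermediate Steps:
(25166 + 49987)/((-15696 - 1*5077) + 14853) = 75153/((-15696 - 5077) + 14853) = 75153/(-20773 + 14853) = 75153/(-5920) = 75153*(-1/5920) = -75153/5920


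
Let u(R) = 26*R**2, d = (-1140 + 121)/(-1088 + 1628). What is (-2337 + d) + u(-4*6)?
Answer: 6824041/540 ≈ 12637.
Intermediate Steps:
d = -1019/540 ≈ -1.8870
(-2337 + d) + u(-4*6) = (-2337 - 1019/540) + 26*(-4*6)**2 = -1262999/540 + 26*(-24)**2 = -1262999/540 + 26*576 = -1262999/540 + 14976 = 6824041/540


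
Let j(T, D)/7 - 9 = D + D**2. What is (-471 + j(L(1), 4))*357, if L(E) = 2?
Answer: -95676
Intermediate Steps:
j(T, D) = 63 + 7*D + 7*D**2 (j(T, D) = 63 + 7*(D + D**2) = 63 + (7*D + 7*D**2) = 63 + 7*D + 7*D**2)
(-471 + j(L(1), 4))*357 = (-471 + (63 + 7*4 + 7*4**2))*357 = (-471 + (63 + 28 + 7*16))*357 = (-471 + (63 + 28 + 112))*357 = (-471 + 203)*357 = -268*357 = -95676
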